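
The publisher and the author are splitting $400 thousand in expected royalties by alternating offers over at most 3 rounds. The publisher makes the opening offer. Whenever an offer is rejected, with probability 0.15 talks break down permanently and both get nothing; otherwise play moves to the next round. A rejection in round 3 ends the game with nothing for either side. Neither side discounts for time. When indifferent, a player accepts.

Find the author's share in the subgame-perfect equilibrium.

51

By backward induction:
Round 3 (the publisher proposes): rejection yields 0 for the author; the publisher offers 0 and keeps 400.
Round 2 (the author proposes): rejecting gives the publisher an expected 0.85 × 400 = 340. The author offers 340 and keeps 400 − 340 = 60.
Round 1 (the publisher proposes): rejecting gives the author an expected 0.85 × 60 = 51; the publisher offers that and keeps 349.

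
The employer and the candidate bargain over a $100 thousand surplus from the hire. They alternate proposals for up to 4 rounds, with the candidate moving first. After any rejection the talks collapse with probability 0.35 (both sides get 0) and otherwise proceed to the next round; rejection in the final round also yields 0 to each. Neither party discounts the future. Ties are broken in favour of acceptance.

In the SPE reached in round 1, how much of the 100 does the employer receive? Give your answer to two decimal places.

50.21

Round 4 (the employer proposes): the candidate will accept anything ≥ 0, so the employer offers 0 and keeps 100.
Round 3 (the candidate proposes): rejecting gives the employer an expected 0.65 × 100 = 65. The candidate offers 65 and keeps 100 − 65 = 35.
Round 2 (the employer proposes): rejecting gives the candidate an expected 0.65 × 35 = 22.75. The employer offers 22.75 and keeps 100 − 22.75 = 77.25.
Round 1 (the candidate proposes): rejecting gives the employer an expected 0.65 × 77.25 = 50.2125, so the candidate offers 50.2125, keeping 49.7875.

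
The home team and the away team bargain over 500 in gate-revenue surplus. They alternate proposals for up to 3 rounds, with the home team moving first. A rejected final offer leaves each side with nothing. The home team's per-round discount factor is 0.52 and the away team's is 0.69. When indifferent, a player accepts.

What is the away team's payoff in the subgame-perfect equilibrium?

Round 3 (the home team proposes): the away team will accept anything ≥ 0, so the home team offers 0 and keeps 500.
Round 2 (the away team proposes): the home team can get 500 next round, worth 0.52 × 500 = 260 now; the away team offers that and keeps 240.
Round 1 (the home team proposes): the away team can get 240 next round, worth 0.69 × 240 = 165.6 now. The home team offers 165.6 and keeps 500 − 165.6 = 334.4.

165.6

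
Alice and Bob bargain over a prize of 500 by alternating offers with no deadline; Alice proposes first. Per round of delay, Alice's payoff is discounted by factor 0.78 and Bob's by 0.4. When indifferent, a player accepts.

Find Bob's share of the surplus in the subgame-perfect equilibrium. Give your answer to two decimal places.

Let x be Alice's share when Alice proposes and y be Bob's share when Bob proposes.
Bob accepts iff offered ≥ 0.4·y, so x = 500 − 0.4y. Symmetrically y = 500 − 0.78x.
Substituting: x = 500 − 0.4(500 − 0.78x), giving x(1 − 0.78·0.4) = 500(1 − 0.4).
So x = 500 × 0.6 / 0.688 ≈ 436.0465, and Bob receives 500 − x ≈ 63.9535.

63.95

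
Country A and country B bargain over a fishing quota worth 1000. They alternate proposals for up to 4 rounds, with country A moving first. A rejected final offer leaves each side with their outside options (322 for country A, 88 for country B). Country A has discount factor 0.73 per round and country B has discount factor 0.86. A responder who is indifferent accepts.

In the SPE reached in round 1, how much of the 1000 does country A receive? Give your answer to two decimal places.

Round 4 (country B proposes): country A gets 322 if talks fail, so country B offers 322 and keeps 678.
Round 3 (country A proposes): country B can get 678 next round, worth 0.86 × 678 = 583.08 now; country A offers that and keeps 416.92.
Round 2 (country B proposes): country A can get 416.92 next round, worth 0.73 × 416.92 = 304.3516 now. Country B offers 304.3516 and keeps 1000 − 304.3516 = 695.6484.
Round 1 (country A proposes): country B can get 695.6484 next round, worth 0.86 × 695.6484 = 598.257624 now; country A offers that and keeps 401.742376.

401.74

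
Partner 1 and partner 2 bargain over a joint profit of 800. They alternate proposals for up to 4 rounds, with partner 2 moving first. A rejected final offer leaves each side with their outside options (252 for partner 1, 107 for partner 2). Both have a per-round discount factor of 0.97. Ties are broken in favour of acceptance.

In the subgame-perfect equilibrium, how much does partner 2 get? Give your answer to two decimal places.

Round 4 (partner 1 proposes): partner 2 gets 107 if talks fail, so partner 1 offers 107 and keeps 693.
Round 3 (partner 2 proposes): partner 1 can get 693 next round, worth 0.97 × 693 = 672.21 now; partner 2 offers that and keeps 127.79.
Round 2 (partner 1 proposes): partner 2 can get 127.79 next round, worth 0.97 × 127.79 = 123.9563 now. Partner 1 offers 123.9563 and keeps 800 − 123.9563 = 676.0437.
Round 1 (partner 2 proposes): partner 1 can get 676.0437 next round, worth 0.97 × 676.0437 = 655.762389 now, so partner 2 offers 655.762389, keeping 144.237611.

144.24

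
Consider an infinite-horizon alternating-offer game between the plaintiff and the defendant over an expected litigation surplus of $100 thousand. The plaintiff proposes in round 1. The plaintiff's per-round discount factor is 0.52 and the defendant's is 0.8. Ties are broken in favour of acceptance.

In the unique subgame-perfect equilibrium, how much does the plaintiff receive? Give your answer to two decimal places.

Let x be the plaintiff's share when the plaintiff proposes and y be the defendant's share when the defendant proposes.
The defendant accepts iff offered ≥ 0.8·y, so x = 100 − 0.8y. Symmetrically y = 100 − 0.52x.
Substituting: x = 100 − 0.8(100 − 0.52x), giving x(1 − 0.52·0.8) = 100(1 − 0.8).
So x = 100 × 0.2 / 0.584 ≈ 34.2466, and the defendant receives 100 − x ≈ 65.7534.

34.25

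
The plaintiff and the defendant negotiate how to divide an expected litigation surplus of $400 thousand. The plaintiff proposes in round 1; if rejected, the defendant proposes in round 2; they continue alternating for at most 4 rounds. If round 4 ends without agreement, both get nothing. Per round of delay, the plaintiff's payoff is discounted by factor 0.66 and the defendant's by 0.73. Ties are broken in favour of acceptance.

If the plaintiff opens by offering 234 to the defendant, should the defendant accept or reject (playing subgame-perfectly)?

Reject

Round 4 (the defendant proposes): rejection yields 0 for the plaintiff; the defendant offers 0 and keeps 400.
Round 3 (the plaintiff proposes): the defendant can get 400 next round, worth 0.73 × 400 = 292 now, so the plaintiff offers 292, keeping 108.
Round 2 (the defendant proposes): the plaintiff can get 108 next round, worth 0.66 × 108 = 71.28 now. The defendant offers 71.28 and keeps 400 − 71.28 = 328.72.
So by rejecting in round 1, the defendant gets 328.72 next round, worth 0.73 × 328.72 = 239.9656 now.
Offer 234 < 239.9656, so the defendant rejects.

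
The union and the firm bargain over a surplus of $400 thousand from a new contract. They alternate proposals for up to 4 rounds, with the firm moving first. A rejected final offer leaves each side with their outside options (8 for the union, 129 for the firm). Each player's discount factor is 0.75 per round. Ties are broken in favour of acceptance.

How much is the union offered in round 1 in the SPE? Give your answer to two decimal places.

By backward induction:
Round 4 (the union proposes): the firm gets 129 if talks fail, so the union offers 129 and keeps 271.
Round 3 (the firm proposes): the union can get 271 next round, worth 0.75 × 271 = 203.25 now; the firm offers that and keeps 196.75.
Round 2 (the union proposes): the firm can get 196.75 next round, worth 0.75 × 196.75 = 147.5625 now. The union offers 147.5625 and keeps 400 − 147.5625 = 252.4375.
Round 1 (the firm proposes): the union can get 252.4375 next round, worth 0.75 × 252.4375 = 189.328125 now. The firm offers 189.328125 and keeps 400 − 189.328125 = 210.671875.

189.33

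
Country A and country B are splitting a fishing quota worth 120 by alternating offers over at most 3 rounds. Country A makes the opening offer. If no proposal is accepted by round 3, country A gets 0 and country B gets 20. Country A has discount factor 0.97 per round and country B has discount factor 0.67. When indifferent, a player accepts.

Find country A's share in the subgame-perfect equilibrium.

104.59

Round 3 (country A proposes): country B gets 20 if talks fail, so country A offers 20 and keeps 100.
Round 2 (country B proposes): country A can get 100 next round, worth 0.97 × 100 = 97 now. Country B offers 97 and keeps 120 − 97 = 23.
Round 1 (country A proposes): country B can get 23 next round, worth 0.67 × 23 = 15.41 now. Country A offers 15.41 and keeps 120 − 15.41 = 104.59.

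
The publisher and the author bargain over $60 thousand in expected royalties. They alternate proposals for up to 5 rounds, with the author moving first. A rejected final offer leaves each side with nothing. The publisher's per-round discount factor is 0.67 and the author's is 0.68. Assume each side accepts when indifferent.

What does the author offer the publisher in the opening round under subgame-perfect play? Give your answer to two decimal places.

Round 5 (the author proposes): rejection yields 0 for the publisher; the author offers 0 and keeps 60.
Round 4 (the publisher proposes): the author can get 60 next round, worth 0.68 × 60 = 40.8 now, so the publisher offers 40.8, keeping 19.2.
Round 3 (the author proposes): the publisher can get 19.2 next round, worth 0.67 × 19.2 = 12.864 now, so the author offers 12.864, keeping 47.136.
Round 2 (the publisher proposes): the author can get 47.136 next round, worth 0.68 × 47.136 = 32.05248 now. The publisher offers 32.05248 and keeps 60 − 32.05248 = 27.94752.
Round 1 (the author proposes): the publisher can get 27.94752 next round, worth 0.67 × 27.94752 = 18.7248384 now, so the author offers 18.7248384, keeping 41.2751616.

18.72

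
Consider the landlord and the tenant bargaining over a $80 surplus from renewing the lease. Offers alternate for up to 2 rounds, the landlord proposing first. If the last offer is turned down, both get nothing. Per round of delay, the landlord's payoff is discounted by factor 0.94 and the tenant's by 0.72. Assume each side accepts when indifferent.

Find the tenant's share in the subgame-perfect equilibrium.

Round 2 (the tenant proposes): rejection yields 0 for the landlord; the tenant offers 0 and keeps 80.
Round 1 (the landlord proposes): the tenant can get 80 next round, worth 0.72 × 80 = 57.6 now, so the landlord offers 57.6, keeping 22.4.

57.6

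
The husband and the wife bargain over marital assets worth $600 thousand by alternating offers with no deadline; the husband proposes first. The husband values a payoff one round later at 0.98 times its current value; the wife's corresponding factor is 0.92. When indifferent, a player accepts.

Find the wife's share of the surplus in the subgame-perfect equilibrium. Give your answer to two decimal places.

112.20

When the husband proposes, the wife accepts any offer worth at least 0.92 times what the wife would get by proposing next round; and vice versa.
This gives x = 600 − 0.92y and y = 600 − 0.98x, where x and y are each side's share when it proposes.
Hence (1 − 0.92·0.98)x = 600(1 − 0.92), i.e. 0.0984·x = 48.
x ≈ 487.8049; the wife's share is 600 − x ≈ 112.1951.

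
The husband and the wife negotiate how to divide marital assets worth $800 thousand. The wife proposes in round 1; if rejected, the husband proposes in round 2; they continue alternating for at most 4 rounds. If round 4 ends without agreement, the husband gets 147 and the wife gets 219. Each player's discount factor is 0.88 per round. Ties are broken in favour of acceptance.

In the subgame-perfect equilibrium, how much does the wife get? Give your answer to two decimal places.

Round 4 (the husband proposes): the wife gets 219 if talks fail, so the husband offers 219 and keeps 581.
Round 3 (the wife proposes): the husband can get 581 next round, worth 0.88 × 581 = 511.28 now, so the wife offers 511.28, keeping 288.72.
Round 2 (the husband proposes): the wife can get 288.72 next round, worth 0.88 × 288.72 = 254.0736 now, so the husband offers 254.0736, keeping 545.9264.
Round 1 (the wife proposes): the husband can get 545.9264 next round, worth 0.88 × 545.9264 = 480.415232 now. The wife offers 480.415232 and keeps 800 − 480.415232 = 319.584768.

319.58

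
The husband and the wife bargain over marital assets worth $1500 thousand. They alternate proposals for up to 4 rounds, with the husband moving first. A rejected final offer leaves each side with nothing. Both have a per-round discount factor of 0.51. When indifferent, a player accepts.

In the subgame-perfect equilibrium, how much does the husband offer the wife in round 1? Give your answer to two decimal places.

Solve by backward induction from round 4.
Round 4 (the wife proposes): rejection yields 0 for the husband; the wife offers 0 and keeps 1500.
Round 3 (the husband proposes): the wife can get 1500 next round, worth 0.51 × 1500 = 765 now, so the husband offers 765, keeping 735.
Round 2 (the wife proposes): the husband can get 735 next round, worth 0.51 × 735 = 374.85 now; the wife offers that and keeps 1125.15.
Round 1 (the husband proposes): the wife can get 1125.15 next round, worth 0.51 × 1125.15 = 573.8265 now; the husband offers that and keeps 926.1735.

573.83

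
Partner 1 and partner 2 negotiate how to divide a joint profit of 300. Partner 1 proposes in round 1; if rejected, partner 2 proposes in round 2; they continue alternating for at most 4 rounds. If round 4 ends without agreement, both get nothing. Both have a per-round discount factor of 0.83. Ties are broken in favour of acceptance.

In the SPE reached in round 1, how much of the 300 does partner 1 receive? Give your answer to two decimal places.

Solve by backward induction from round 4.
Round 4 (partner 2 proposes): partner 1 will accept anything ≥ 0, so partner 2 offers 0 and keeps 300.
Round 3 (partner 1 proposes): partner 2 can get 300 next round, worth 0.83 × 300 = 249 now, so partner 1 offers 249, keeping 51.
Round 2 (partner 2 proposes): partner 1 can get 51 next round, worth 0.83 × 51 = 42.33 now; partner 2 offers that and keeps 257.67.
Round 1 (partner 1 proposes): partner 2 can get 257.67 next round, worth 0.83 × 257.67 = 213.8661 now, so partner 1 offers 213.8661, keeping 86.1339.

86.13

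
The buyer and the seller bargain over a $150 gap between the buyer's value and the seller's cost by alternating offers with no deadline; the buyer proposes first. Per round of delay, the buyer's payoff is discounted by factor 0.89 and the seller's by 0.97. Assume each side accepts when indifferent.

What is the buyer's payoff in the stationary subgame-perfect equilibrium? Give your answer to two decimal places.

In a stationary SPE each proposer offers the other exactly their discounted continuation value.
If the buyer keeps x when proposing and the seller keeps y when proposing, then x = 150 − 0.97y and y = 150 − 0.89x.
Solving: x = 150(1 − 0.97) / (1 − 0.89·0.97) = 4.5 / 0.1367 ≈ 32.9188.
The seller gets 150 − 32.9188 ≈ 117.0812.

32.92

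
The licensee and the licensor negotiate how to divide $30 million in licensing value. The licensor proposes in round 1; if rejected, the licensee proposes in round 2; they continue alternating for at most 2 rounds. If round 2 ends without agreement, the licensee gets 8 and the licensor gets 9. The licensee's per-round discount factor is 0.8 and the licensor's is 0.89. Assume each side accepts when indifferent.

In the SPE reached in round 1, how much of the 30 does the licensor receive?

13.2

Round 2 (the licensee proposes): the licensor gets 9 if talks fail, so the licensee offers 9 and keeps 21.
Round 1 (the licensor proposes): the licensee can get 21 next round, worth 0.8 × 21 = 16.8 now. The licensor offers 16.8 and keeps 30 − 16.8 = 13.2.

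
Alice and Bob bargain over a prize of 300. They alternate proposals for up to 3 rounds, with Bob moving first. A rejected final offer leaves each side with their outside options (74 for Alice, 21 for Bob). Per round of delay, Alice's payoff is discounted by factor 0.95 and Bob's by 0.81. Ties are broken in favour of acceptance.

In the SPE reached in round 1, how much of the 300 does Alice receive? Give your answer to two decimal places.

Round 3 (Bob proposes): Alice gets 74 if talks fail, so Bob offers 74 and keeps 226.
Round 2 (Alice proposes): Bob can get 226 next round, worth 0.81 × 226 = 183.06 now. Alice offers 183.06 and keeps 300 − 183.06 = 116.94.
Round 1 (Bob proposes): Alice can get 116.94 next round, worth 0.95 × 116.94 = 111.093 now; Bob offers that and keeps 188.907.

111.09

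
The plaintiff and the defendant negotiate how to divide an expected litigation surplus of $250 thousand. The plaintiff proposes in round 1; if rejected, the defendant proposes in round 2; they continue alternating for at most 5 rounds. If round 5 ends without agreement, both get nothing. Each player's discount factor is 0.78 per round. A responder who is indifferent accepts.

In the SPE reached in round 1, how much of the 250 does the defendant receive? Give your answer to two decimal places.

69.00

By backward induction:
Round 5 (the plaintiff proposes): rejection yields 0 for the defendant; the plaintiff offers 0 and keeps 250.
Round 4 (the defendant proposes): the plaintiff can get 250 next round, worth 0.78 × 250 = 195 now. The defendant offers 195 and keeps 250 − 195 = 55.
Round 3 (the plaintiff proposes): the defendant can get 55 next round, worth 0.78 × 55 = 42.9 now. The plaintiff offers 42.9 and keeps 250 − 42.9 = 207.1.
Round 2 (the defendant proposes): the plaintiff can get 207.1 next round, worth 0.78 × 207.1 = 161.538 now; the defendant offers that and keeps 88.462.
Round 1 (the plaintiff proposes): the defendant can get 88.462 next round, worth 0.78 × 88.462 = 69.00036 now, so the plaintiff offers 69.00036, keeping 180.99964.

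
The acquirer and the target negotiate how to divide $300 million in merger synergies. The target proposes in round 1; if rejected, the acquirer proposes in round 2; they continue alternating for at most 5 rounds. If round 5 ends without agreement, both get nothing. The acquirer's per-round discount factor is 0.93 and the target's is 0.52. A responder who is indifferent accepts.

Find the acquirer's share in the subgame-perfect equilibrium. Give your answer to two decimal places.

Round 5 (the target proposes): the acquirer will accept anything ≥ 0, so the target offers 0 and keeps 300.
Round 4 (the acquirer proposes): the target can get 300 next round, worth 0.52 × 300 = 156 now; the acquirer offers that and keeps 144.
Round 3 (the target proposes): the acquirer can get 144 next round, worth 0.93 × 144 = 133.92 now; the target offers that and keeps 166.08.
Round 2 (the acquirer proposes): the target can get 166.08 next round, worth 0.52 × 166.08 = 86.3616 now, so the acquirer offers 86.3616, keeping 213.6384.
Round 1 (the target proposes): the acquirer can get 213.6384 next round, worth 0.93 × 213.6384 = 198.683712 now; the target offers that and keeps 101.316288.

198.68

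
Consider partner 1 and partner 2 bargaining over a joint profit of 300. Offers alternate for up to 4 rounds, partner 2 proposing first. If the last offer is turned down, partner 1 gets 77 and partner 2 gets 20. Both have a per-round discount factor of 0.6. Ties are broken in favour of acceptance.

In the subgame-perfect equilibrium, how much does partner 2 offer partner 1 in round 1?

132.48

Round 4 (partner 1 proposes): partner 2 gets 20 if talks fail, so partner 1 offers 20 and keeps 280.
Round 3 (partner 2 proposes): partner 1 can get 280 next round, worth 0.6 × 280 = 168 now. Partner 2 offers 168 and keeps 300 − 168 = 132.
Round 2 (partner 1 proposes): partner 2 can get 132 next round, worth 0.6 × 132 = 79.2 now. Partner 1 offers 79.2 and keeps 300 − 79.2 = 220.8.
Round 1 (partner 2 proposes): partner 1 can get 220.8 next round, worth 0.6 × 220.8 = 132.48 now. Partner 2 offers 132.48 and keeps 300 − 132.48 = 167.52.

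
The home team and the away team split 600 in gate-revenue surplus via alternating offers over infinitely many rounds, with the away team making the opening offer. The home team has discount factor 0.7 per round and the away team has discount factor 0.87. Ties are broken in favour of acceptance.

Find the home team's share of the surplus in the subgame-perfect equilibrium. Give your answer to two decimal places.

In a stationary SPE each proposer offers the other exactly their discounted continuation value.
If the away team keeps x when proposing and the home team keeps y when proposing, then x = 600 − 0.7y and y = 600 − 0.87x.
Solving: x = 600(1 − 0.7) / (1 − 0.87·0.7) = 180 / 0.391 ≈ 460.3581.
The home team gets 600 − 460.3581 ≈ 139.6419.

139.64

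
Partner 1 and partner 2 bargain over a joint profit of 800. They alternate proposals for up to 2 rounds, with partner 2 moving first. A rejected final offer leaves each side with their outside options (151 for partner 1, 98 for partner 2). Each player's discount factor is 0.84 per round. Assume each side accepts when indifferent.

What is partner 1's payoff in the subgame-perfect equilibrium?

589.68

Round 2 (partner 1 proposes): partner 2 gets 98 if talks fail, so partner 1 offers 98 and keeps 702.
Round 1 (partner 2 proposes): partner 1 can get 702 next round, worth 0.84 × 702 = 589.68 now; partner 2 offers that and keeps 210.32.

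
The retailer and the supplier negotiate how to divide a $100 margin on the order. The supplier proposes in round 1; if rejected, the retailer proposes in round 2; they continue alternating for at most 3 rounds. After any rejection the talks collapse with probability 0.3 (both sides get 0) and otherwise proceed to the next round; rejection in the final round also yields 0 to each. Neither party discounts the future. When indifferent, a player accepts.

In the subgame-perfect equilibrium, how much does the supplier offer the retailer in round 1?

Round 3 (the supplier proposes): rejection yields 0 for the retailer; the supplier offers 0 and keeps 100.
Round 2 (the retailer proposes): rejecting gives the supplier an expected 0.7 × 100 = 70; the retailer offers that and keeps 30.
Round 1 (the supplier proposes): rejecting gives the retailer an expected 0.7 × 30 = 21. The supplier offers 21 and keeps 100 − 21 = 79.

21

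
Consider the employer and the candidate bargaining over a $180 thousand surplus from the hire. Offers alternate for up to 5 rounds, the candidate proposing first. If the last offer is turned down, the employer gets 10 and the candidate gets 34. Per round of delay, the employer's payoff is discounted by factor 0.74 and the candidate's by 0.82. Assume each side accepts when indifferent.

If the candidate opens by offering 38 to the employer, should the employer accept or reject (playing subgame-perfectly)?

Work out the employer's continuation value if the offer is rejected.
Round 5 (the candidate proposes): the employer gets 10 if talks fail, so the candidate offers 10 and keeps 170.
Round 4 (the employer proposes): the candidate can get 170 next round, worth 0.82 × 170 = 139.4 now. The employer offers 139.4 and keeps 180 − 139.4 = 40.6.
Round 3 (the candidate proposes): the employer can get 40.6 next round, worth 0.74 × 40.6 = 30.044 now, so the candidate offers 30.044, keeping 149.956.
Round 2 (the employer proposes): the candidate can get 149.956 next round, worth 0.82 × 149.956 = 122.96392 now, so the employer offers 122.96392, keeping 57.03608.
So by rejecting in round 1, the employer gets 57.03608 next round, worth 0.74 × 57.03608 = 42.2066992 now.
Offer 38 < 42.2066992, so the employer rejects.

Reject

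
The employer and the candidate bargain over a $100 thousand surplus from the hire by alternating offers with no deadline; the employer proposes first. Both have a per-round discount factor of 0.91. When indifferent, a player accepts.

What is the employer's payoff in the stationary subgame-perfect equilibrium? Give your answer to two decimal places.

Let x be the employer's share when the employer proposes and y be the candidate's share when the candidate proposes.
The candidate accepts iff offered ≥ 0.91·y, so x = 100 − 0.91y. Symmetrically y = 100 − 0.91x.
Substituting: x = 100 − 0.91(100 − 0.91x), giving x(1 − 0.91·0.91) = 100(1 − 0.91).
So x = 100 × 0.09 / 0.1719 ≈ 52.3560, and the candidate receives 100 − x ≈ 47.6440.

52.36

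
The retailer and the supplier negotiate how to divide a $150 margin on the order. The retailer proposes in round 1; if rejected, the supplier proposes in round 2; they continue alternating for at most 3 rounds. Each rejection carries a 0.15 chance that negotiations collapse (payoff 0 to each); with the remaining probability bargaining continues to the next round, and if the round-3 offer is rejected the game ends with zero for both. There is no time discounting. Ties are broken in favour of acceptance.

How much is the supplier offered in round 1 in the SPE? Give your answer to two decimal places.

19.13

Round 3 (the retailer proposes): rejection yields 0 for the supplier; the retailer offers 0 and keeps 150.
Round 2 (the supplier proposes): rejecting gives the retailer an expected 0.85 × 150 = 127.5; the supplier offers that and keeps 22.5.
Round 1 (the retailer proposes): rejecting gives the supplier an expected 0.85 × 22.5 = 19.125. The retailer offers 19.125 and keeps 150 − 19.125 = 130.875.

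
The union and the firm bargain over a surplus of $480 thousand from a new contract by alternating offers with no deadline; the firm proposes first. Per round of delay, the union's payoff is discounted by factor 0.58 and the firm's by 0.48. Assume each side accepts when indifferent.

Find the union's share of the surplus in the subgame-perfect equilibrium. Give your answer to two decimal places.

In a stationary SPE each proposer offers the other exactly their discounted continuation value.
If the firm keeps x when proposing and the union keeps y when proposing, then x = 480 − 0.58y and y = 480 − 0.48x.
Solving: x = 480(1 − 0.58) / (1 − 0.48·0.58) = 201.6 / 0.7216 ≈ 279.3792.
The union gets 480 − 279.3792 ≈ 200.6208.

200.62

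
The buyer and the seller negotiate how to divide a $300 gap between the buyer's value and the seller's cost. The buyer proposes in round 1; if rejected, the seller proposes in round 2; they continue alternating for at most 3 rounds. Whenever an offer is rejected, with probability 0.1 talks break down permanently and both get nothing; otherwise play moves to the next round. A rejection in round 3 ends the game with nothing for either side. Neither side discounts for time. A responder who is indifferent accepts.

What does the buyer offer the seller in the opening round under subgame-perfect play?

27

Round 3 (the buyer proposes): rejection yields 0 for the seller; the buyer offers 0 and keeps 300.
Round 2 (the seller proposes): rejecting gives the buyer an expected 0.9 × 300 = 270; the seller offers that and keeps 30.
Round 1 (the buyer proposes): rejecting gives the seller an expected 0.9 × 30 = 27. The buyer offers 27 and keeps 300 − 27 = 273.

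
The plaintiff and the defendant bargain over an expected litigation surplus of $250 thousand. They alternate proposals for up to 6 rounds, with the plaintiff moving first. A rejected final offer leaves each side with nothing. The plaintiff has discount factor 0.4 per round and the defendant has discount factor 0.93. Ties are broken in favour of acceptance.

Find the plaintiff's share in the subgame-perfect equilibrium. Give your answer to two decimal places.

26.43

Round 6 (the defendant proposes): rejection yields 0 for the plaintiff; the defendant offers 0 and keeps 250.
Round 5 (the plaintiff proposes): the defendant can get 250 next round, worth 0.93 × 250 = 232.5 now. The plaintiff offers 232.5 and keeps 250 − 232.5 = 17.5.
Round 4 (the defendant proposes): the plaintiff can get 17.5 next round, worth 0.4 × 17.5 = 7 now. The defendant offers 7 and keeps 250 − 7 = 243.
Round 3 (the plaintiff proposes): the defendant can get 243 next round, worth 0.93 × 243 = 225.99 now; the plaintiff offers that and keeps 24.01.
Round 2 (the defendant proposes): the plaintiff can get 24.01 next round, worth 0.4 × 24.01 = 9.604 now, so the defendant offers 9.604, keeping 240.396.
Round 1 (the plaintiff proposes): the defendant can get 240.396 next round, worth 0.93 × 240.396 = 223.56828 now. The plaintiff offers 223.56828 and keeps 250 − 223.56828 = 26.43172.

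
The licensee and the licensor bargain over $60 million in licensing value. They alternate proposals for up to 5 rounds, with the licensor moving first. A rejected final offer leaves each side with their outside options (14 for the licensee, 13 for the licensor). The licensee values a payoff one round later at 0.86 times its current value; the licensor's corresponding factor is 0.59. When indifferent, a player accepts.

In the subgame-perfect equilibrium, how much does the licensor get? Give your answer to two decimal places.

24.51

Work backward from the last round.
Round 5 (the licensor proposes): the licensee gets 14 if talks fail, so the licensor offers 14 and keeps 46.
Round 4 (the licensee proposes): the licensor can get 46 next round, worth 0.59 × 46 = 27.14 now. The licensee offers 27.14 and keeps 60 − 27.14 = 32.86.
Round 3 (the licensor proposes): the licensee can get 32.86 next round, worth 0.86 × 32.86 = 28.2596 now, so the licensor offers 28.2596, keeping 31.7404.
Round 2 (the licensee proposes): the licensor can get 31.7404 next round, worth 0.59 × 31.7404 = 18.726836 now, so the licensee offers 18.726836, keeping 41.273164.
Round 1 (the licensor proposes): the licensee can get 41.273164 next round, worth 0.86 × 41.273164 = 35.49492104 now. The licensor offers 35.49492104 and keeps 60 − 35.49492104 = 24.50507896.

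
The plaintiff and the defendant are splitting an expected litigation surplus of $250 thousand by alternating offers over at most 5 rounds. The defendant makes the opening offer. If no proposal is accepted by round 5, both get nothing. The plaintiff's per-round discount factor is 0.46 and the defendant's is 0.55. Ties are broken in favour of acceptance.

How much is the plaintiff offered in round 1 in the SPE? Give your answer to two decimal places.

Round 5 (the defendant proposes): the plaintiff will accept anything ≥ 0, so the defendant offers 0 and keeps 250.
Round 4 (the plaintiff proposes): the defendant can get 250 next round, worth 0.55 × 250 = 137.5 now, so the plaintiff offers 137.5, keeping 112.5.
Round 3 (the defendant proposes): the plaintiff can get 112.5 next round, worth 0.46 × 112.5 = 51.75 now, so the defendant offers 51.75, keeping 198.25.
Round 2 (the plaintiff proposes): the defendant can get 198.25 next round, worth 0.55 × 198.25 = 109.0375 now. The plaintiff offers 109.0375 and keeps 250 − 109.0375 = 140.9625.
Round 1 (the defendant proposes): the plaintiff can get 140.9625 next round, worth 0.46 × 140.9625 = 64.84275 now; the defendant offers that and keeps 185.15725.

64.84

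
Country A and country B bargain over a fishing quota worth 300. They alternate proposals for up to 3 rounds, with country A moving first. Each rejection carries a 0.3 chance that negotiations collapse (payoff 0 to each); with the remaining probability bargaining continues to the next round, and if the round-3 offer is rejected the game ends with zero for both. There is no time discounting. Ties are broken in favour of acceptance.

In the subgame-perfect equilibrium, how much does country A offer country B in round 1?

Round 3 (country A proposes): country B will accept anything ≥ 0, so country A offers 0 and keeps 300.
Round 2 (country B proposes): rejecting gives country A an expected 0.7 × 300 = 210, so country B offers 210, keeping 90.
Round 1 (country A proposes): rejecting gives country B an expected 0.7 × 90 = 63. Country A offers 63 and keeps 300 − 63 = 237.

63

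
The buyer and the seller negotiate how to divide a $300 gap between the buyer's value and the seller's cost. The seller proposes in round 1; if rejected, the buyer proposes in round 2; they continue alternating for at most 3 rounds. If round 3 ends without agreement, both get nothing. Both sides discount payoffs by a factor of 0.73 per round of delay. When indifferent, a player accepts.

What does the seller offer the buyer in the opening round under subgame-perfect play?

59.13

Round 3 (the seller proposes): the buyer will accept anything ≥ 0, so the seller offers 0 and keeps 300.
Round 2 (the buyer proposes): the seller can get 300 next round, worth 0.73 × 300 = 219 now; the buyer offers that and keeps 81.
Round 1 (the seller proposes): the buyer can get 81 next round, worth 0.73 × 81 = 59.13 now; the seller offers that and keeps 240.87.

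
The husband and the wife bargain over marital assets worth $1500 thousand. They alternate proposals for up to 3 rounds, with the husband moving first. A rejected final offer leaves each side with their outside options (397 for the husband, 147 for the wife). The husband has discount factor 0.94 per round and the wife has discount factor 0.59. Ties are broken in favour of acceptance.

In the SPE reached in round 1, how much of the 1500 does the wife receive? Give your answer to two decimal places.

134.63

Round 3 (the husband proposes): the wife gets 147 if talks fail, so the husband offers 147 and keeps 1353.
Round 2 (the wife proposes): the husband can get 1353 next round, worth 0.94 × 1353 = 1271.82 now; the wife offers that and keeps 228.18.
Round 1 (the husband proposes): the wife can get 228.18 next round, worth 0.59 × 228.18 = 134.6262 now. The husband offers 134.6262 and keeps 1500 − 134.6262 = 1365.3738.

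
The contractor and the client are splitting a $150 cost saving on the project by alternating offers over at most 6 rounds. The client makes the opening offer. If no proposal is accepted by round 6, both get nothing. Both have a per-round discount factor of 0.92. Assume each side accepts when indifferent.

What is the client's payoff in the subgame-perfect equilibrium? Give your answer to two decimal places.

30.75

By backward induction:
Round 6 (the contractor proposes): the client will accept anything ≥ 0, so the contractor offers 0 and keeps 150.
Round 5 (the client proposes): the contractor can get 150 next round, worth 0.92 × 150 = 138 now; the client offers that and keeps 12.
Round 4 (the contractor proposes): the client can get 12 next round, worth 0.92 × 12 = 11.04 now. The contractor offers 11.04 and keeps 150 − 11.04 = 138.96.
Round 3 (the client proposes): the contractor can get 138.96 next round, worth 0.92 × 138.96 = 127.8432 now. The client offers 127.8432 and keeps 150 − 127.8432 = 22.1568.
Round 2 (the contractor proposes): the client can get 22.1568 next round, worth 0.92 × 22.1568 = 20.384256 now, so the contractor offers 20.384256, keeping 129.615744.
Round 1 (the client proposes): the contractor can get 129.615744 next round, worth 0.92 × 129.615744 = 119.24648448 now, so the client offers 119.24648448, keeping 30.75351552.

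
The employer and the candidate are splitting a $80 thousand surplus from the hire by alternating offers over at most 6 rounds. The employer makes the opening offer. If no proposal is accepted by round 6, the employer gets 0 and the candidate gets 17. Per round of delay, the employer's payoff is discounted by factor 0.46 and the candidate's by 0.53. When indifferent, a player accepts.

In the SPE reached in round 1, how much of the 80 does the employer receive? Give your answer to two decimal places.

By backward induction:
Round 6 (the candidate proposes): rejection yields 0 for the employer; the candidate offers 0 and keeps 80.
Round 5 (the employer proposes): the candidate can get 80 next round, worth 0.53 × 80 = 42.4 now, so the employer offers 42.4, keeping 37.6.
Round 4 (the candidate proposes): the employer can get 37.6 next round, worth 0.46 × 37.6 = 17.296 now, so the candidate offers 17.296, keeping 62.704.
Round 3 (the employer proposes): the candidate can get 62.704 next round, worth 0.53 × 62.704 = 33.23312 now. The employer offers 33.23312 and keeps 80 − 33.23312 = 46.76688.
Round 2 (the candidate proposes): the employer can get 46.76688 next round, worth 0.46 × 46.76688 = 21.5127648 now. The candidate offers 21.5127648 and keeps 80 − 21.5127648 = 58.4872352.
Round 1 (the employer proposes): the candidate can get 58.4872352 next round, worth 0.53 × 58.4872352 = 30.998234656 now; the employer offers that and keeps 49.001765344.

49.00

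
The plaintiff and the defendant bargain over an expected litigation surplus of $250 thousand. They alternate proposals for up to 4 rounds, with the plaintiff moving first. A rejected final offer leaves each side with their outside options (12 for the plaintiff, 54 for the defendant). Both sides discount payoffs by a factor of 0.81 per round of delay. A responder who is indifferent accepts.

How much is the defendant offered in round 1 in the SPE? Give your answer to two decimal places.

Round 4 (the defendant proposes): the plaintiff gets 12 if talks fail, so the defendant offers 12 and keeps 238.
Round 3 (the plaintiff proposes): the defendant can get 238 next round, worth 0.81 × 238 = 192.78 now. The plaintiff offers 192.78 and keeps 250 − 192.78 = 57.22.
Round 2 (the defendant proposes): the plaintiff can get 57.22 next round, worth 0.81 × 57.22 = 46.3482 now, so the defendant offers 46.3482, keeping 203.6518.
Round 1 (the plaintiff proposes): the defendant can get 203.6518 next round, worth 0.81 × 203.6518 = 164.957958 now; the plaintiff offers that and keeps 85.042042.

164.96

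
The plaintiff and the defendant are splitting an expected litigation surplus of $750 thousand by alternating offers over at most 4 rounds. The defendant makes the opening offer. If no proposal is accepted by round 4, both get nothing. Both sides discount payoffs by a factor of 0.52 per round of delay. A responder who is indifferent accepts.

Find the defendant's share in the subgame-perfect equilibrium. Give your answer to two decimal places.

Round 4 (the plaintiff proposes): rejection yields 0 for the defendant; the plaintiff offers 0 and keeps 750.
Round 3 (the defendant proposes): the plaintiff can get 750 next round, worth 0.52 × 750 = 390 now, so the defendant offers 390, keeping 360.
Round 2 (the plaintiff proposes): the defendant can get 360 next round, worth 0.52 × 360 = 187.2 now; the plaintiff offers that and keeps 562.8.
Round 1 (the defendant proposes): the plaintiff can get 562.8 next round, worth 0.52 × 562.8 = 292.656 now. The defendant offers 292.656 and keeps 750 − 292.656 = 457.344.

457.34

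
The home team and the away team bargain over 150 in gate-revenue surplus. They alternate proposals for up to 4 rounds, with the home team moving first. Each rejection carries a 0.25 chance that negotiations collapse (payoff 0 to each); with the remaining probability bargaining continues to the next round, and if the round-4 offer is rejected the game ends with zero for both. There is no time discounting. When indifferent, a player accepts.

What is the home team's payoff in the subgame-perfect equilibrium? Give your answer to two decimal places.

Round 4 (the away team proposes): rejection yields 0 for the home team; the away team offers 0 and keeps 150.
Round 3 (the home team proposes): rejecting gives the away team an expected 0.75 × 150 = 112.5. The home team offers 112.5 and keeps 150 − 112.5 = 37.5.
Round 2 (the away team proposes): rejecting gives the home team an expected 0.75 × 37.5 = 28.125. The away team offers 28.125 and keeps 150 − 28.125 = 121.875.
Round 1 (the home team proposes): rejecting gives the away team an expected 0.75 × 121.875 = 91.40625, so the home team offers 91.40625, keeping 58.59375.

58.59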